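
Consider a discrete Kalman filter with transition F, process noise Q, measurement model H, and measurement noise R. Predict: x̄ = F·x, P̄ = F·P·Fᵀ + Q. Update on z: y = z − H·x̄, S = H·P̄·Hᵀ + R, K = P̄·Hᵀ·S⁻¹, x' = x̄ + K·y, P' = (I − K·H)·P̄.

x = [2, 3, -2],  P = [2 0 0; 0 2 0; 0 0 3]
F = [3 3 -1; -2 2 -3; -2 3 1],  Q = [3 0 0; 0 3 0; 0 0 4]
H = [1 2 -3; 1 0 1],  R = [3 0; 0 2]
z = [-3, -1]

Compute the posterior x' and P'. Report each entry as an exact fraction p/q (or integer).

x' = [16130/33667, -101356/33667, -31251/33667]
P' = [258261/33667 -449481/33667 -218835/33667; -449481/33667 937530/33667 469089/33667; -218835/33667 469089/33667 245095/33667]

x̄ = F·x = [17, 8, 3]
P̄ = F·P·Fᵀ + Q = [42 9 3; 9 46 11; 3 11 33]
y = z − H·x̄ = [-27, -21]
S = H·P̄·Hᵀ + R = [412 -23; -23 83]
K = P̄·Hᵀ·S⁻¹ = [5268/33667 19713/33667; 6104/33667 9804/33667; -5314/33667 13130/33667]
x' = x̄ + K·y = [16130/33667, -101356/33667, -31251/33667]
P' = (I − K·H)·P̄ = [258261/33667 -449481/33667 -218835/33667; -449481/33667 937530/33667 469089/33667; -218835/33667 469089/33667 245095/33667]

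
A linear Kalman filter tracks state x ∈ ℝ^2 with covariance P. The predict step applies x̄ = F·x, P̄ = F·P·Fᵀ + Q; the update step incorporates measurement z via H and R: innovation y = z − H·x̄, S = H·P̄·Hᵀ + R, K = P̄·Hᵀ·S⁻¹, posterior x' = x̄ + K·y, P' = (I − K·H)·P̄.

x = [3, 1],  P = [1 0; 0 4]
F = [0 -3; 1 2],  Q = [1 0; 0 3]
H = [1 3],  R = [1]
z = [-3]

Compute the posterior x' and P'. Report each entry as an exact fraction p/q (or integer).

x̄ = F·x = [-3, 5]
P̄ = F·P·Fᵀ + Q = [37 -24; -24 20]
y = z − H·x̄ = [-15]
S = H·P̄·Hᵀ + R = [74]
K = P̄·Hᵀ·S⁻¹ = [-35/74; 18/37]
x' = x̄ + K·y = [303/74, -85/37]
P' = (I − K·H)·P̄ = [1513/74 -258/37; -258/37 92/37]

x' = [303/74, -85/37]
P' = [1513/74 -258/37; -258/37 92/37]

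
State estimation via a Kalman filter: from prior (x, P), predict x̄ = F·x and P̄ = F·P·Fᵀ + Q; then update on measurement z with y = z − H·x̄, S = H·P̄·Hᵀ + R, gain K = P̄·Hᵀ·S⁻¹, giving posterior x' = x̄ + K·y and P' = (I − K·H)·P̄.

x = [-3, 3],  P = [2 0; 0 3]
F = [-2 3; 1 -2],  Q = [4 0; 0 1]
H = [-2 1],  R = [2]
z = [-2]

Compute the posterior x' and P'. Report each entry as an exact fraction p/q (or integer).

x̄ = F·x = [15, -9]
P̄ = F·P·Fᵀ + Q = [39 -22; -22 15]
y = z − H·x̄ = [37]
S = H·P̄·Hᵀ + R = [261]
K = P̄·Hᵀ·S⁻¹ = [-100/261; 59/261]
x' = x̄ + K·y = [215/261, -166/261]
P' = (I − K·H)·P̄ = [179/261 158/261; 158/261 434/261]

x' = [215/261, -166/261]
P' = [179/261 158/261; 158/261 434/261]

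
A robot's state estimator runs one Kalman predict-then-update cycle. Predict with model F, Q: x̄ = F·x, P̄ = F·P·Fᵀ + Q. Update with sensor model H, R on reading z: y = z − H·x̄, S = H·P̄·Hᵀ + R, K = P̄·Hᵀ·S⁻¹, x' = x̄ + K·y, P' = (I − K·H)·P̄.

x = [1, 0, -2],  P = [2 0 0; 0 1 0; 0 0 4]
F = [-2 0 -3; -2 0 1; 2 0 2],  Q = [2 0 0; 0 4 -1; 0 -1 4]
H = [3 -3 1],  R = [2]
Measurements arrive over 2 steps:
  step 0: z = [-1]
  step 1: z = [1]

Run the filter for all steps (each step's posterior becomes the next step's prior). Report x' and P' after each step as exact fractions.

step 0: x̄ = F·x = [4, -4, -2]
step 0: P̄ = F·P·Fᵀ + Q = [46 -4 -32; -4 16 -1; -32 -1 28]
step 0: y = z − H·x̄ = [-23]
step 0: S = H·P̄·Hᵀ + R = [474]
step 0: K = P̄·Hᵀ·S⁻¹ = [59/237; -61/474; -65/474]
step 0: x' = x̄ + K·y = [-409/237, -493/474, 547/474]
step 0: P' = (I − K·H)·P̄ = [3940/237 2651/237 -3749/237; 2651/237 3863/474 -4439/474; -3749/237 -4439/474 9047/474]
step 1: x̄ = F·x = [-5/474, 2183/474, -271/237]
step 1: P̄ = F·P·Fᵀ + Q = [23915/474 -25613/474 -5411/237; -25613/474 72455/474 548/237; -5411/237 548/237 4810/237]
step 1: y = z − H·x̄ = [3790/237]
step 1: S = H·P̄·Hᵀ + R = [633712/237]
step 1: K = P̄·Hᵀ·S⁻¹ = [68881/633712; -73277/316856; -13067/633712]
step 1: x' = x̄ + K·y = [547415/316856, 143731/158428, -466793/316856]
step 1: P' = (I − K·H)·P̄ = [11953667/633712 4175429/316856 -10670665/633712; 4175429/316856 1560893/158428 -3307483/316856; -10670665/633712 -3307483/316856 12140963/633712]

step 0: x' = [-409/237, -493/474, 547/474], P' = [3940/237 2651/237 -3749/237; 2651/237 3863/474 -4439/474; -3749/237 -4439/474 9047/474]
step 1: x' = [547415/316856, 143731/158428, -466793/316856], P' = [11953667/633712 4175429/316856 -10670665/633712; 4175429/316856 1560893/158428 -3307483/316856; -10670665/633712 -3307483/316856 12140963/633712]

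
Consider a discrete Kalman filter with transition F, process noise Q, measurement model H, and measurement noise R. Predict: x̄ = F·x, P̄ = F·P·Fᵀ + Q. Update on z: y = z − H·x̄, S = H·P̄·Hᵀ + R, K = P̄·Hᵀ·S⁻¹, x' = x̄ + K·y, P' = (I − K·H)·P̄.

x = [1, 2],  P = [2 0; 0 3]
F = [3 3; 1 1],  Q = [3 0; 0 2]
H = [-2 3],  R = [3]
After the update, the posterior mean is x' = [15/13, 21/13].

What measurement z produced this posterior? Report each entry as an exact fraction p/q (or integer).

x̄ = F·x = [9, 3]
P̄ = F·P·Fᵀ + Q = [48 15; 15 7]
S = H·P̄·Hᵀ + R = [78]
K = P̄·Hᵀ·S⁻¹ = [-17/26; -3/26]
x' − x̄ = [-102/13, -18/13] = K·y
y = (KᵀK)⁻¹·Kᵀ·(x' − x̄) = [12]
z = y + H·x̄ = [12] + [-9] = [3]

z = [3]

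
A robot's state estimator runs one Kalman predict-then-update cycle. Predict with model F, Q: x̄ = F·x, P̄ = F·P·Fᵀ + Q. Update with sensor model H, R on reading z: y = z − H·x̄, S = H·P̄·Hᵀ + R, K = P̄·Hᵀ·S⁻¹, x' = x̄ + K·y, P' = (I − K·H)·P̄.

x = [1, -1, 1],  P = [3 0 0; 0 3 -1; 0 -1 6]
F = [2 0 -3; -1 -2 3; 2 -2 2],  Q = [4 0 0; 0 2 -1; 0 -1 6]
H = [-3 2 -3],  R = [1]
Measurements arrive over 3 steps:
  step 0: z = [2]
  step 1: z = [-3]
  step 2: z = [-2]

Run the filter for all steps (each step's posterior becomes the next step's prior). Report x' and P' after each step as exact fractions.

step 0: x' = [-127/43, 727/129, 260/43], P' = [658/43 -2606/129 -1234/43; -2606/129 51842/1161 19315/387; -1234/43 19315/387 7994/129]
step 1: x' = [22988162/21441581, -51970482/21441581, -36236154/21441581], P' = [106543894/21441581 60111330/21441581 -64838178/21441581; 60111330/21441581 372836321/21441581 187650851/21441581; -64838178/21441581 187650851/21441581 190159274/21441581]
step 2: x' = [-942839546/19961760735, 61264906156/19961760735, 55172730524/19961760735], P' = [317325841006/59885282205 314910717454/59885282205 -103001836414/59885282205; 314910717454/59885282205 1918905605881/59885282205 961725522419/59885282205; -103001836414/59885282205 961725522419/59885282205 744664086886/59885282205]

step 0: x̄ = F·x = [-1, 4, 6]
step 0: P̄ = F·P·Fᵀ + Q = [70 -66 -30; -66 83 51; -30 51 62]
step 0: y = z − H·x̄ = [9]
step 0: S = H·P̄·Hᵀ + R = [1161]
step 0: K = P̄·Hᵀ·S⁻¹ = [-28/129; 211/1161; 2/387]
step 0: x' = x̄ + K·y = [-127/43, 727/129, 260/43]
step 0: P' = (I − K·H)·P̄ = [658/43 -2606/129 -1234/43; -2606/129 51842/1161 19315/387; -1234/43 19315/387 7994/129]
step 1: x̄ = F·x = [-1034/43, 1267/129, -656/129]
step 1: P̄ = F·P·Fᵀ + Q = [41594/43 -60158/129 16390/129; -60158/129 285722/1161 -63463/1161; 16390/129 -63463/1161 30710/1161]
step 1: y = z − H·x̄ = [-14195/129]
step 1: S = H·P̄·Hᵀ + R = [21441581/1161]
step 1: K = P̄·Hᵀ·S⁻¹ = [-4894488/21441581; 2386099/21441581; -661586/21441581]
step 1: x' = x̄ + K·y = [22988162/21441581, -51970482/21441581, -36236154/21441581]
step 1: P' = (I − K·H)·P̄ = [106543894/21441581 60111330/21441581 -64838178/21441581; 60111330/21441581 372836321/21441581 187650851/21441581; -64838178/21441581 187650851/21441581 190159274/21441581]
step 2: x̄ = F·x = [154684786/21441581, -27755660/21441581, 77444980/21441581]
step 2: P̄ = F·P·Fᵀ + Q = [3001433502/21441581 -1622605070/21441581 300356074/21441581; -1622605070/21441581 1729869982/21441581 141687677/21441581; 300356074/21441581 141687677/21441581 306004570/21441581]
step 2: y = z − H·x̄ = [101288208/3063083]
step 2: S = H·P̄·Hᵀ + R = [8555040315/3063083]
step 2: K = P̄·Hᵀ·S⁻¹ = [-1878654124/8555040315; 1128927449/8555040315; -219386654/8555040315]
step 2: x' = x̄ + K·y = [-942839546/19961760735, 61264906156/19961760735, 55172730524/19961760735]
step 2: P' = (I − K·H)·P̄ = [317325841006/59885282205 314910717454/59885282205 -103001836414/59885282205; 314910717454/59885282205 1918905605881/59885282205 961725522419/59885282205; -103001836414/59885282205 961725522419/59885282205 744664086886/59885282205]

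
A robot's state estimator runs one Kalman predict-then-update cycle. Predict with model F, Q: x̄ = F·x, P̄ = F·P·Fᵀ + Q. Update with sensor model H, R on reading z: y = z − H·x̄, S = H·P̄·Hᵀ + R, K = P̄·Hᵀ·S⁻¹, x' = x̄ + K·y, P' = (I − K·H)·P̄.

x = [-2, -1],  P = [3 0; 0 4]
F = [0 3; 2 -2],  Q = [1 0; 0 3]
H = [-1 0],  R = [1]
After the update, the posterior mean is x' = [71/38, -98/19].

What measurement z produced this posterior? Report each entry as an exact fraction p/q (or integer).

x̄ = F·x = [-3, -2]
P̄ = F·P·Fᵀ + Q = [37 -24; -24 31]
S = H·P̄·Hᵀ + R = [38]
K = P̄·Hᵀ·S⁻¹ = [-37/38; 12/19]
x' − x̄ = [185/38, -60/19] = K·y
y = (KᵀK)⁻¹·Kᵀ·(x' − x̄) = [-5]
z = y + H·x̄ = [-5] + [3] = [-2]

z = [-2]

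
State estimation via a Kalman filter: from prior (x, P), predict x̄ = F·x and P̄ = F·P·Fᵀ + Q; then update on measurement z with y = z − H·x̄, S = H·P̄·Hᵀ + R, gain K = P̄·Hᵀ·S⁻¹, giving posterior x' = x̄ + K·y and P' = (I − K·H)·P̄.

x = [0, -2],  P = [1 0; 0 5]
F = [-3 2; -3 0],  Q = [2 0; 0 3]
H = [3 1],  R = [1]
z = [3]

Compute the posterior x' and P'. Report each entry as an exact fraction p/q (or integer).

x' = [73/173, 585/346]
P' = [161/173 -432/173; -432/173 2631/346]

x̄ = F·x = [-4, 0]
P̄ = F·P·Fᵀ + Q = [31 9; 9 12]
y = z − H·x̄ = [15]
S = H·P̄·Hᵀ + R = [346]
K = P̄·Hᵀ·S⁻¹ = [51/173; 39/346]
x' = x̄ + K·y = [73/173, 585/346]
P' = (I − K·H)·P̄ = [161/173 -432/173; -432/173 2631/346]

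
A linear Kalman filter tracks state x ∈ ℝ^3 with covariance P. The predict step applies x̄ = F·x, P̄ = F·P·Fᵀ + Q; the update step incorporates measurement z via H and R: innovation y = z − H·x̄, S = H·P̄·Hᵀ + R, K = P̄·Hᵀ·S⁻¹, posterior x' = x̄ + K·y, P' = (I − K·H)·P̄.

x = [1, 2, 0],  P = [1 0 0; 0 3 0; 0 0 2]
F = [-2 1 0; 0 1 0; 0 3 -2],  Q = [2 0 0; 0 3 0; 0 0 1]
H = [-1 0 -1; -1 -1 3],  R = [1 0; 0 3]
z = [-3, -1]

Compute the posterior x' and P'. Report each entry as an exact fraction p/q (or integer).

x' = [505/289, 2512/1445, 291/289]
P' = [237/289 -213/289 -54/289; -213/289 5358/1445 279/289; -54/289 279/289 144/289]

x̄ = F·x = [0, 2, 6]
P̄ = F·P·Fᵀ + Q = [9 3 9; 3 6 9; 9 9 36]
y = z − H·x̄ = [3, -17]
S = H·P̄·Hᵀ + R = [64 -105; -105 240]
K = P̄·Hᵀ·S⁻¹ = [-183/289 -62/289; -66/289 -36/1445; -90/289 69/289]
x' = x̄ + K·y = [505/289, 2512/1445, 291/289]
P' = (I − K·H)·P̄ = [237/289 -213/289 -54/289; -213/289 5358/1445 279/289; -54/289 279/289 144/289]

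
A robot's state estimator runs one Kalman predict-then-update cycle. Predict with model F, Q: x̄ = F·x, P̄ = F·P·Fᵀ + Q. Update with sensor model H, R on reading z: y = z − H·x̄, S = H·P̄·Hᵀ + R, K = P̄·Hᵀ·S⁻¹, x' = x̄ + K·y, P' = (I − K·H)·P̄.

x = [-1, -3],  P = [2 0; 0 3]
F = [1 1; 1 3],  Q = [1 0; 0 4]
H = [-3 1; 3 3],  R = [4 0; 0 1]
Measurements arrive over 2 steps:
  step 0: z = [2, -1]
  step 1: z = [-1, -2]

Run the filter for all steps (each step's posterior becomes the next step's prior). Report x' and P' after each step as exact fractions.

step 0: x' = [-6988/13309, 2210/13309], P' = [2873/13309 -2497/13309; -2497/13309 3597/13309]
step 1: x' = [-456947/15292261, -9715822/15292261], P' = [3042672/15292261 -2646284/15292261; -2646284/15292261 3922620/15292261]

step 0: x̄ = F·x = [-4, -10]
step 0: P̄ = F·P·Fᵀ + Q = [6 11; 11 33]
step 0: y = z − H·x̄ = [0, 41]
step 0: S = H·P̄·Hᵀ + R = [25 -21; -21 550]
step 0: K = P̄·Hᵀ·S⁻¹ = [-2779/13309 1128/13309; 2772/13309 3300/13309]
step 0: x' = x̄ + K·y = [-6988/13309, 2210/13309]
step 0: P' = (I − K·H)·P̄ = [2873/13309 -2497/13309; -2497/13309 3597/13309]
step 1: x̄ = F·x = [-4778/13309, -358/13309]
step 1: P̄ = F·P·Fᵀ + Q = [14785/13309 3676/13309; 3676/13309 73500/13309]
step 1: y = z − H·x̄ = [-27285/13309, -11210/13309]
step 1: S = H·P̄·Hᵀ + R = [237745/13309 65379/13309; 65379/13309 874042/13309]
step 1: K = P̄·Hᵀ·S⁻¹ = [-2943575/15292261 1189164/15292261; 2965368/15292261 3829008/15292261]
step 1: x' = x̄ + K·y = [-456947/15292261, -9715822/15292261]
step 1: P' = (I − K·H)·P̄ = [3042672/15292261 -2646284/15292261; -2646284/15292261 3922620/15292261]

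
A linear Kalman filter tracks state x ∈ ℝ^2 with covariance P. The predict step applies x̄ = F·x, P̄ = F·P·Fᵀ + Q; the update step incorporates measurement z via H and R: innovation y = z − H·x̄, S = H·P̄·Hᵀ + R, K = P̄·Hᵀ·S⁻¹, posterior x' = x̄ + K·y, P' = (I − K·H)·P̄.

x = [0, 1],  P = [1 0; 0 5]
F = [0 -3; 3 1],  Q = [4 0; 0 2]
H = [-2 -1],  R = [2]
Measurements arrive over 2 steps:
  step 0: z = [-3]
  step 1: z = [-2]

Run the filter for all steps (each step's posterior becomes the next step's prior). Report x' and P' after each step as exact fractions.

step 0: x̄ = F·x = [-3, 1]
step 0: P̄ = F·P·Fᵀ + Q = [49 -15; -15 16]
step 0: y = z − H·x̄ = [-8]
step 0: S = H·P̄·Hᵀ + R = [154]
step 0: K = P̄·Hᵀ·S⁻¹ = [-83/154; 1/11]
step 0: x' = x̄ + K·y = [101/77, 3/11]
step 0: P' = (I − K·H)·P̄ = [657/154 -82/11; -82/11 162/11]
step 1: x̄ = F·x = [-9/11, 324/77]
step 1: P̄ = F·P·Fᵀ + Q = [1502/11 252/11; 252/11 1601/154]
step 1: y = z − H·x̄ = [4/7]
step 1: S = H·P̄·Hᵀ + R = [9103/14]
step 1: K = P̄·Hᵀ·S⁻¹ = [-4144/9103; -787/9103]
step 1: x' = x̄ + K·y = [-107975/100133, 416392/100133]
step 1: P' = (I − K·H)·P̄ = [179842/100133 -268516/100133; -268516/100133 554346/100133]

step 0: x' = [101/77, 3/11], P' = [657/154 -82/11; -82/11 162/11]
step 1: x' = [-107975/100133, 416392/100133], P' = [179842/100133 -268516/100133; -268516/100133 554346/100133]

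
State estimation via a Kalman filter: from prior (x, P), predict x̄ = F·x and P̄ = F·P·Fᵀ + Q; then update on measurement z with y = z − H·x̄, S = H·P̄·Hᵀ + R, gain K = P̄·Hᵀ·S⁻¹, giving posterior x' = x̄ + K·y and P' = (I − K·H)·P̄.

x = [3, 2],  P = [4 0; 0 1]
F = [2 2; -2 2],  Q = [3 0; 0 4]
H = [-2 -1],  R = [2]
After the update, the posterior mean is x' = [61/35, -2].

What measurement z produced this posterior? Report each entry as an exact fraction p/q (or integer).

z = [-1]

x̄ = F·x = [10, -2]
P̄ = F·P·Fᵀ + Q = [23 -12; -12 24]
S = H·P̄·Hᵀ + R = [70]
K = P̄·Hᵀ·S⁻¹ = [-17/35; 0]
x' − x̄ = [-289/35, 0] = K·y
y = (KᵀK)⁻¹·Kᵀ·(x' − x̄) = [17]
z = y + H·x̄ = [17] + [-18] = [-1]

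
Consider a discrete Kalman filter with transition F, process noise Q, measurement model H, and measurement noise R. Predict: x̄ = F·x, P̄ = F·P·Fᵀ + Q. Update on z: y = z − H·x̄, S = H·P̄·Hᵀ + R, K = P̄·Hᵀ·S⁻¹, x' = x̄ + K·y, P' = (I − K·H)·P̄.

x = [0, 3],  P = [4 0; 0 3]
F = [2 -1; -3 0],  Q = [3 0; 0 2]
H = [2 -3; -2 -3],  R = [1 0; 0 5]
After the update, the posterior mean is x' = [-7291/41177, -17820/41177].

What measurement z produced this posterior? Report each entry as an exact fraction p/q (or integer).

z = [1, 1]

x̄ = F·x = [-3, 0]
P̄ = F·P·Fᵀ + Q = [22 -24; -24 38]
S = H·P̄·Hᵀ + R = [719 254; 254 147]
K = P̄·Hᵀ·S⁻¹ = [9940/41177 -9332/41177; -7050/41177 -6306/41177]
x' − x̄ = [116240/41177, -17820/41177] = K·y
y = (KᵀK)⁻¹·Kᵀ·(x' − x̄) = [7, -5]
z = y + H·x̄ = [7, -5] + [-6, 6] = [1, 1]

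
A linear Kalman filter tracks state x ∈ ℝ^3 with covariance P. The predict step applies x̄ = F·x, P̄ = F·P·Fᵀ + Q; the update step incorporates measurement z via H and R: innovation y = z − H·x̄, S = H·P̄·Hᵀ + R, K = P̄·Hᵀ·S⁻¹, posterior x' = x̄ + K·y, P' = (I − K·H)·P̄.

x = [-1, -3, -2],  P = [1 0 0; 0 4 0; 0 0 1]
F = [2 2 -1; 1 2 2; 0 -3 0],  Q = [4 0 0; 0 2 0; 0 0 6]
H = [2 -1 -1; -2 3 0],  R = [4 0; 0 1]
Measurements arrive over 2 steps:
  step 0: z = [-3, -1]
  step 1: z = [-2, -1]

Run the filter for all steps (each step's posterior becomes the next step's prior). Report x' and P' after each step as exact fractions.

step 0: x' = [-44296/17459, -36410/17459, 4803/17459], P' = [49583/17459 33282/17459 39108/17459; 33282/17459 24262/17459 24474/17459; 39108/17459 24474/17459 85998/17459]
step 1: x' = [-1022219923/646315981, -902334358/646315981, 574377078/646315981], P' = [1828409734/646315981 1245701514/646315981 1184284026/646315981; 1245701514/646315981 919899632/646315981 755121696/646315981; 1184284026/646315981 755121696/646315981 2460850044/646315981]

step 0: x̄ = F·x = [-6, -11, 9]
step 0: P̄ = F·P·Fᵀ + Q = [25 16 -24; 16 23 -24; -24 -24 42]
step 0: y = z − H·x̄ = [7, 20]
step 0: S = H·P̄·Hᵀ + R = [153 -17; -17 116]
step 0: K = P̄·Hᵀ·S⁻¹ = [6694/17459 40/1027; 4457/17459 366/1027; -8064/17459 -282/1027]
step 0: x' = x̄ + K·y = [-44296/17459, -36410/17459, 4803/17459]
step 0: P' = (I − K·H)·P̄ = [49583/17459 33282/17459 39108/17459; 33282/17459 24262/17459 24474/17459; 39108/17459 24474/17459 85998/17459]
step 1: x̄ = F·x = [-166215/17459, -8270/1343, 109230/17459]
step 1: P̄ = F·P·Fᵀ + Q = [463142/17459 30014/1343 -271842/17459; 30014/1343 77761/1343 -30174/1343; -271842/17459 -30174/1343 323112/17459]
step 1: y = z − H·x̄ = [299232/17459, -27359/17459]
step 1: S = H·P̄·Hᵀ + R = [1998525/17459 -1130689/17459; -1130689/17459 6285880/17459]
step 1: K = P̄·Hᵀ·S⁻¹ = [306708482/646315981 80285074/646315981; 204095425/646315981 268295868/646315981; -211850922/646315981 -103202964/646315981]
step 1: x' = x̄ + K·y = [-1022219923/646315981, -902334358/646315981, 574377078/646315981]
step 1: P' = (I − K·H)·P̄ = [1828409734/646315981 1245701514/646315981 1184284026/646315981; 1245701514/646315981 919899632/646315981 755121696/646315981; 1184284026/646315981 755121696/646315981 2460850044/646315981]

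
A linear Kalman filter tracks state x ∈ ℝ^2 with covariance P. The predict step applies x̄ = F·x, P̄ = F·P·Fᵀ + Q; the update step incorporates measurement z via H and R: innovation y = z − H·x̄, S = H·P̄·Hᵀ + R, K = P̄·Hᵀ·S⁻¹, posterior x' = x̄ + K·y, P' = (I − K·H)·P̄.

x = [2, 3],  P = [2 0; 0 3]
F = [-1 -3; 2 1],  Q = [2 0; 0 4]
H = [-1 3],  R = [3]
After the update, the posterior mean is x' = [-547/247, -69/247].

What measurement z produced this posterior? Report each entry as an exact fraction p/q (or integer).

z = [1]

x̄ = F·x = [-11, 7]
P̄ = F·P·Fᵀ + Q = [31 -13; -13 15]
S = H·P̄·Hᵀ + R = [247]
K = P̄·Hᵀ·S⁻¹ = [-70/247; 58/247]
x' − x̄ = [2170/247, -1798/247] = K·y
y = (KᵀK)⁻¹·Kᵀ·(x' − x̄) = [-31]
z = y + H·x̄ = [-31] + [32] = [1]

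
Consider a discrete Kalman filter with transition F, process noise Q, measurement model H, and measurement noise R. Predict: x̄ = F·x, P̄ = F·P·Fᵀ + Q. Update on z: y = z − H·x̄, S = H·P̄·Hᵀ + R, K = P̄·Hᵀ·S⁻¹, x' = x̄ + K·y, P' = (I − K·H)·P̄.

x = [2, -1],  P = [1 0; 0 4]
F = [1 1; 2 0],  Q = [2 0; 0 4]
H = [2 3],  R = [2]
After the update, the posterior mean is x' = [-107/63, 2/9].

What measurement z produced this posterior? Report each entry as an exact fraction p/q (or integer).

z = [-3]

x̄ = F·x = [1, 4]
P̄ = F·P·Fᵀ + Q = [7 2; 2 8]
S = H·P̄·Hᵀ + R = [126]
K = P̄·Hᵀ·S⁻¹ = [10/63; 2/9]
x' − x̄ = [-170/63, -34/9] = K·y
y = (KᵀK)⁻¹·Kᵀ·(x' − x̄) = [-17]
z = y + H·x̄ = [-17] + [14] = [-3]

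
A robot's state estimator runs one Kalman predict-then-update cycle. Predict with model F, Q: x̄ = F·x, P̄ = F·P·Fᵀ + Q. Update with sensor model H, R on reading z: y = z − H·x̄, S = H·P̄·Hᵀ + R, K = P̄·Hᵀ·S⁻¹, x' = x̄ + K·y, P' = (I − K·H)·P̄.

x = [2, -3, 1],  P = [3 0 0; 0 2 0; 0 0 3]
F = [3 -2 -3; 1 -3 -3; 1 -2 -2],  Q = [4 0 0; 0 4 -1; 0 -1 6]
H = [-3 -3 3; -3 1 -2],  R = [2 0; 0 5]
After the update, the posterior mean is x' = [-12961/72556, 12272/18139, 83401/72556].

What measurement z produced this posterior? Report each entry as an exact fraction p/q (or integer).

x̄ = F·x = [9, 8, 6]
P̄ = F·P·Fᵀ + Q = [66 48 35; 48 52 32; 35 32 29]
S = H·P̄·Hᵀ + R = [983 735; 735 771]
K = P̄·Hᵀ·S⁻¹ = [-7009/72556 -42065/217668; -3552/18139 -284/18139; 2797/72556 -44983/217668]
x' − x̄ = [-665965/72556, -132840/18139, -351935/72556] = K·y
y = (KᵀK)⁻¹·Kᵀ·(x' − x̄) = [35, 30]
z = y + H·x̄ = [35, 30] + [-33, -31] = [2, -1]

z = [2, -1]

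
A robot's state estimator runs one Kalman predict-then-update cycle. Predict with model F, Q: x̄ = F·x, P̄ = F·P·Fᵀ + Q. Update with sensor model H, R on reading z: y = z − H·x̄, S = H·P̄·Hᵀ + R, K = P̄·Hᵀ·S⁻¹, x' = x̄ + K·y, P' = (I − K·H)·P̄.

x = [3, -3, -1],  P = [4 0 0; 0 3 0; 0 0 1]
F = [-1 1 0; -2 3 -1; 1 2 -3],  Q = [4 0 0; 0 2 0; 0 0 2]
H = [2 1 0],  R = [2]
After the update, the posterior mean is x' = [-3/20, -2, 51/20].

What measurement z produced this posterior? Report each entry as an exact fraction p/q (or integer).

z = [-2]

x̄ = F·x = [-6, -14, 0]
P̄ = F·P·Fᵀ + Q = [11 17 2; 17 46 13; 2 13 27]
S = H·P̄·Hᵀ + R = [160]
K = P̄·Hᵀ·S⁻¹ = [39/160; 1/2; 17/160]
x' − x̄ = [117/20, 12, 51/20] = K·y
y = (KᵀK)⁻¹·Kᵀ·(x' − x̄) = [24]
z = y + H·x̄ = [24] + [-26] = [-2]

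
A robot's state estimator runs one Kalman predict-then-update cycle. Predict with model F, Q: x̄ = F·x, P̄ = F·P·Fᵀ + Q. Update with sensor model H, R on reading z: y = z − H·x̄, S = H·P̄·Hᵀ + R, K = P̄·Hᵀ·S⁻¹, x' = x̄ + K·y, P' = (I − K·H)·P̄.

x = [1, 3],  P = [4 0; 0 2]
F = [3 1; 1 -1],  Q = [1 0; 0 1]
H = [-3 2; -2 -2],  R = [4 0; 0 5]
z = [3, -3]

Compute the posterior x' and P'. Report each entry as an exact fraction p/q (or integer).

x' = [47/6557, 6176/6557]
P' = [2336/6557 874/6557; 874/6557 10693/19671]

x̄ = F·x = [6, -2]
P̄ = F·P·Fᵀ + Q = [39 10; 10 7]
y = z − H·x̄ = [25, 5]
S = H·P̄·Hᵀ + R = [263 226; 226 269]
K = P̄·Hᵀ·S⁻¹ = [-1315/6557 -1284/6557; 3380/19671 -5326/19671]
x' = x̄ + K·y = [47/6557, 6176/6557]
P' = (I − K·H)·P̄ = [2336/6557 874/6557; 874/6557 10693/19671]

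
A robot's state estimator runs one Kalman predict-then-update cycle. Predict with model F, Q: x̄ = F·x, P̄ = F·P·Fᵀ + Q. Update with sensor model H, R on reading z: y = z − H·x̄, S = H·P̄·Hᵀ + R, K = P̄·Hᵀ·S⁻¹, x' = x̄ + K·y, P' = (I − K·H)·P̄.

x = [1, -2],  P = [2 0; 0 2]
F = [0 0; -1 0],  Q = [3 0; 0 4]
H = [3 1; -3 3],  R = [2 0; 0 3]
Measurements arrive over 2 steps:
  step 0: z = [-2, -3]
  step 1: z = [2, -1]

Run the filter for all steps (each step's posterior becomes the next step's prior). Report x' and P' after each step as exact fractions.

step 0: x' = [-225/953, -1175/953], P' = [132/953 54/953; 54/953 282/953]
step 1: x' = [118731/213445, 50853/213445], P' = [29514/213445 11832/213445; 11832/213445 185368/640335]

step 0: x̄ = F·x = [0, -1]
step 0: P̄ = F·P·Fᵀ + Q = [3 0; 0 6]
step 0: y = z − H·x̄ = [-1, 0]
step 0: S = H·P̄·Hᵀ + R = [35 -9; -9 84]
step 0: K = P̄·Hᵀ·S⁻¹ = [225/953 -78/953; 222/953 228/953]
step 0: x' = x̄ + K·y = [-225/953, -1175/953]
step 0: P' = (I − K·H)·P̄ = [132/953 54/953; 54/953 282/953]
step 1: x̄ = F·x = [0, 225/953]
step 1: P̄ = F·P·Fᵀ + Q = [3 0; 0 3944/953]
step 1: y = z − H·x̄ = [1681/953, -1628/953]
step 1: S = H·P̄·Hᵀ + R = [31581/953 -13899/953; -13899/953 64086/953]
step 1: K = P̄·Hᵀ·S⁻¹ = [50187/213445 -17682/213445; 145928/640335 149872/640335]
step 1: x' = x̄ + K·y = [118731/213445, 50853/213445]
step 1: P' = (I − K·H)·P̄ = [29514/213445 11832/213445; 11832/213445 185368/640335]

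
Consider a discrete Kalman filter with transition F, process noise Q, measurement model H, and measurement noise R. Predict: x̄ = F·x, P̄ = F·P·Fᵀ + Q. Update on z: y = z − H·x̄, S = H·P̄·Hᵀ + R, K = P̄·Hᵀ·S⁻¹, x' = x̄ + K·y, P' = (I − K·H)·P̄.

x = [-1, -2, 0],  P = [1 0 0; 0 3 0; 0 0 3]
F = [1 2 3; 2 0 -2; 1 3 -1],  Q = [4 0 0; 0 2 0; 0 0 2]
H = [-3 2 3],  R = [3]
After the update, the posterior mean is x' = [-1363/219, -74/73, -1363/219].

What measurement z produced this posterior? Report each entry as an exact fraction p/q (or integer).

x̄ = F·x = [-5, -2, -7]
P̄ = F·P·Fᵀ + Q = [44 -16 10; -16 18 8; 10 8 33]
S = H·P̄·Hᵀ + R = [876]
K = P̄·Hᵀ·S⁻¹ = [-67/438; 9/73; 85/876]
x' − x̄ = [-268/219, 72/73, 170/219] = K·y
y = (KᵀK)⁻¹·Kᵀ·(x' − x̄) = [8]
z = y + H·x̄ = [8] + [-10] = [-2]

z = [-2]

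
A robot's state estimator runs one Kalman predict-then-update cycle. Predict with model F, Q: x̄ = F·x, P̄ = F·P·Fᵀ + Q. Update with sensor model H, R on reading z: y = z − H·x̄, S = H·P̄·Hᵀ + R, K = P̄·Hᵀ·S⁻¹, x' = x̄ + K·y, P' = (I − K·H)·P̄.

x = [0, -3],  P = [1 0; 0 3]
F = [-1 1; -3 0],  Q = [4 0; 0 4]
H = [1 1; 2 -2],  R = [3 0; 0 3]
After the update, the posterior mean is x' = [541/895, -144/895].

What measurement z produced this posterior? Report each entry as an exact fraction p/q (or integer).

z = [1, 2]

x̄ = F·x = [-3, 0]
P̄ = F·P·Fᵀ + Q = [8 3; 3 13]
S = H·P̄·Hᵀ + R = [30 -10; -10 63]
K = P̄·Hᵀ·S⁻¹ = [793/1790 41/179; 404/895 -44/179]
x' − x̄ = [3226/895, -144/895] = K·y
y = (KᵀK)⁻¹·Kᵀ·(x' − x̄) = [4, 8]
z = y + H·x̄ = [4, 8] + [-3, -6] = [1, 2]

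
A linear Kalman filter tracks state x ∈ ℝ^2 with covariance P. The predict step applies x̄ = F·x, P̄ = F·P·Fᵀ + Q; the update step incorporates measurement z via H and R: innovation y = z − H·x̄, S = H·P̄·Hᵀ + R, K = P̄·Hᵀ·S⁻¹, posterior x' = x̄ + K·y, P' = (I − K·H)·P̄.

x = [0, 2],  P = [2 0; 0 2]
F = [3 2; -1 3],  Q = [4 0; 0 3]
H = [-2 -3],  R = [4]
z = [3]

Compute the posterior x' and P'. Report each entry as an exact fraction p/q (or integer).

x̄ = F·x = [4, 6]
P̄ = F·P·Fᵀ + Q = [30 6; 6 23]
y = z − H·x̄ = [29]
S = H·P̄·Hᵀ + R = [403]
K = P̄·Hᵀ·S⁻¹ = [-6/31; -81/403]
x' = x̄ + K·y = [-50/31, 69/403]
P' = (I − K·H)·P̄ = [462/31 -300/31; -300/31 2708/403]

x' = [-50/31, 69/403]
P' = [462/31 -300/31; -300/31 2708/403]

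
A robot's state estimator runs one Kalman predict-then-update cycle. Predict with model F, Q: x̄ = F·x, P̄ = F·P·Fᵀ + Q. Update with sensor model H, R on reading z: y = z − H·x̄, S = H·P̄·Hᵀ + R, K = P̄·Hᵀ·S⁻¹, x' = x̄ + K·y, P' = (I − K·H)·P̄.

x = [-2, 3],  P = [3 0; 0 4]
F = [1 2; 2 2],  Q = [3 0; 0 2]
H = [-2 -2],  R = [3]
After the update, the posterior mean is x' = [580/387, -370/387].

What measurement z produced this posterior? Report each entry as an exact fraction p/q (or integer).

z = [-1]

x̄ = F·x = [4, 2]
P̄ = F·P·Fᵀ + Q = [22 22; 22 30]
S = H·P̄·Hᵀ + R = [387]
K = P̄·Hᵀ·S⁻¹ = [-88/387; -104/387]
x' − x̄ = [-968/387, -1144/387] = K·y
y = (KᵀK)⁻¹·Kᵀ·(x' − x̄) = [11]
z = y + H·x̄ = [11] + [-12] = [-1]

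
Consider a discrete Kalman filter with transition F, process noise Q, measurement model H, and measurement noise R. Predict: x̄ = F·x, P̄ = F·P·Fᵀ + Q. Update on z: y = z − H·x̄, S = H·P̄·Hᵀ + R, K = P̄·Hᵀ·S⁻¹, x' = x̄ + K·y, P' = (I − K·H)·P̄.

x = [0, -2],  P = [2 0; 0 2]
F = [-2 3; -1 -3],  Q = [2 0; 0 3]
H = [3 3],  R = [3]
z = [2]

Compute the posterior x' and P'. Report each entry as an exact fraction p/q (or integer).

x' = [-28/5, 219/35]
P' = [98/5 -97/5; -97/5 1367/70]

x̄ = F·x = [-6, 6]
P̄ = F·P·Fᵀ + Q = [28 -14; -14 23]
y = z − H·x̄ = [2]
S = H·P̄·Hᵀ + R = [210]
K = P̄·Hᵀ·S⁻¹ = [1/5; 9/70]
x' = x̄ + K·y = [-28/5, 219/35]
P' = (I − K·H)·P̄ = [98/5 -97/5; -97/5 1367/70]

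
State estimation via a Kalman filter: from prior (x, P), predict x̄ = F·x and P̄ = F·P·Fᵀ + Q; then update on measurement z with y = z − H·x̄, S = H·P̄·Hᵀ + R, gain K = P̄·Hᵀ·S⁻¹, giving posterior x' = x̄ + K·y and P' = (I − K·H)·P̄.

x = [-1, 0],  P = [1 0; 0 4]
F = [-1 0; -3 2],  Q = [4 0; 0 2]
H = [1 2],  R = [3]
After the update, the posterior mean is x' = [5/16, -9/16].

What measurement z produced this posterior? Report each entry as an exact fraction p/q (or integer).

x̄ = F·x = [1, 3]
P̄ = F·P·Fᵀ + Q = [5 3; 3 27]
S = H·P̄·Hᵀ + R = [128]
K = P̄·Hᵀ·S⁻¹ = [11/128; 57/128]
x' − x̄ = [-11/16, -57/16] = K·y
y = (KᵀK)⁻¹·Kᵀ·(x' − x̄) = [-8]
z = y + H·x̄ = [-8] + [7] = [-1]

z = [-1]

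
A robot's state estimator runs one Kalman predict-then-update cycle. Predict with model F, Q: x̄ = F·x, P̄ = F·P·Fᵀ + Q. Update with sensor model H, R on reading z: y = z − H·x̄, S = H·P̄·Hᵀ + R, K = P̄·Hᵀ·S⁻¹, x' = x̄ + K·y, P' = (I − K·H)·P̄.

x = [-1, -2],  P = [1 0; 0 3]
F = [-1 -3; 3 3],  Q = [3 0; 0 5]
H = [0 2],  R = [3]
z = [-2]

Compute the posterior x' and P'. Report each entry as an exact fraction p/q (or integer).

x' = [209/167, -191/167]
P' = [1577/167 -90/167; -90/167 123/167]

x̄ = F·x = [7, -9]
P̄ = F·P·Fᵀ + Q = [31 -30; -30 41]
y = z − H·x̄ = [16]
S = H·P̄·Hᵀ + R = [167]
K = P̄·Hᵀ·S⁻¹ = [-60/167; 82/167]
x' = x̄ + K·y = [209/167, -191/167]
P' = (I − K·H)·P̄ = [1577/167 -90/167; -90/167 123/167]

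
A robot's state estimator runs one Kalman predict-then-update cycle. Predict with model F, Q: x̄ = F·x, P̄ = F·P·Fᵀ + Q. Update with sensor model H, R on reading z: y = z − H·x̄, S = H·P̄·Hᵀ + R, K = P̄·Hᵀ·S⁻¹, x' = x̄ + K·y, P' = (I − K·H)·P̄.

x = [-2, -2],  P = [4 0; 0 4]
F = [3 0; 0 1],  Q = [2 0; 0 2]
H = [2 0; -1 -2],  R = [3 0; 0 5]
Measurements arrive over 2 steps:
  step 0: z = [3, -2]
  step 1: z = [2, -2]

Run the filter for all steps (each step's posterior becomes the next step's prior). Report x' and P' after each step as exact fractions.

step 0: x' = [6774/4609, -578/4609], P' = [3306/4609 -1368/4609; -1368/4609 5334/4609]
step 1: x' = [3863654/3001139, 936282/3001139], P' = [2017284/3001139 -777912/3001139; -777912/3001139 2964296/3001139]

step 0: x̄ = F·x = [-6, -2]
step 0: P̄ = F·P·Fᵀ + Q = [38 0; 0 6]
step 0: y = z − H·x̄ = [15, -12]
step 0: S = H·P̄·Hᵀ + R = [155 -76; -76 67]
step 0: K = P̄·Hᵀ·S⁻¹ = [2204/4609 -114/4609; -912/4609 -1860/4609]
step 0: x' = x̄ + K·y = [6774/4609, -578/4609]
step 0: P' = (I − K·H)·P̄ = [3306/4609 -1368/4609; -1368/4609 5334/4609]
step 1: x̄ = F·x = [20322/4609, -578/4609]
step 1: P̄ = F·P·Fᵀ + Q = [38972/4609 -4104/4609; -4104/4609 14552/4609]
step 1: y = z − H·x̄ = [-31426/4609, 9948/4609]
step 1: S = H·P̄·Hᵀ + R = [169715/4609 -61528/4609; -61528/4609 103809/4609]
step 1: K = P̄·Hᵀ·S⁻¹ = [1344856/3001139 -92292/3001139; -518608/3001139 -1030136/3001139]
step 1: x' = x̄ + K·y = [3863654/3001139, 936282/3001139]
step 1: P' = (I − K·H)·P̄ = [2017284/3001139 -777912/3001139; -777912/3001139 2964296/3001139]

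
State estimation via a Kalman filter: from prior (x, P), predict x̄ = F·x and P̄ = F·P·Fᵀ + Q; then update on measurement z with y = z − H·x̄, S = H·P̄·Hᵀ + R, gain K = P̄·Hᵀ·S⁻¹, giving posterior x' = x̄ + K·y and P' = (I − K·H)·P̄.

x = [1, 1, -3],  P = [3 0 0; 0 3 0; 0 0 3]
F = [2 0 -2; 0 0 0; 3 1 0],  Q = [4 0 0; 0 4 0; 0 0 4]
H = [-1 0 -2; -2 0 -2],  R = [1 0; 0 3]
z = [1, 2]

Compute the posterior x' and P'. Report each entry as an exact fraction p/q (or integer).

x' = [656/3615, 0, -2678/3615]
P' = [10132/3615 0 -6226/3615; 0 4 0; -6226/3615 0 4498/3615]

x̄ = F·x = [8, 0, 4]
P̄ = F·P·Fᵀ + Q = [28 0 18; 0 4 0; 18 0 34]
y = z − H·x̄ = [17, 26]
S = H·P̄·Hᵀ + R = [237 300; 300 395]
K = P̄·Hᵀ·S⁻¹ = [464/723 -868/1205; 0 0; -554/723 384/1205]
x' = x̄ + K·y = [656/3615, 0, -2678/3615]
P' = (I − K·H)·P̄ = [10132/3615 0 -6226/3615; 0 4 0; -6226/3615 0 4498/3615]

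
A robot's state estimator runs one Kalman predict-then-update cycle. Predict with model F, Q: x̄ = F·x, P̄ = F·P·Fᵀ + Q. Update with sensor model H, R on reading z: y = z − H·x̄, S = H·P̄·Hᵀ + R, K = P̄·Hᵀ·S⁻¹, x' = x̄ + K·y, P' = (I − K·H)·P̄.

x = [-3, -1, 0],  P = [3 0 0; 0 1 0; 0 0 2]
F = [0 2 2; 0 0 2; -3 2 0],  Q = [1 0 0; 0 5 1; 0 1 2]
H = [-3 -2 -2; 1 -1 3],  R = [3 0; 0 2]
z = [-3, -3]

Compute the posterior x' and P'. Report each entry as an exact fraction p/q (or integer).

x̄ = F·x = [-2, 0, 7]
P̄ = F·P·Fᵀ + Q = [13 8 4; 8 13 1; 4 1 33]
y = z − H·x̄ = [5, -22]
S = H·P̄·Hᵀ + R = [456 -251; -251 327]
K = P̄·Hᵀ·S⁻¹ = [-16334/86111 -8061/86111; -17506/86111 -13964/86111; -558/86111 26432/86111]
x' = x̄ + K·y = [-76550/86111, 219678/86111, 18483/86111]
P' = (I − K·H)·P̄ = [227438/86111 -176602/86111 -140054/86111; -176602/86111 181203/86111 109959/86111; -140054/86111 109959/86111 100959/86111]

x' = [-76550/86111, 219678/86111, 18483/86111]
P' = [227438/86111 -176602/86111 -140054/86111; -176602/86111 181203/86111 109959/86111; -140054/86111 109959/86111 100959/86111]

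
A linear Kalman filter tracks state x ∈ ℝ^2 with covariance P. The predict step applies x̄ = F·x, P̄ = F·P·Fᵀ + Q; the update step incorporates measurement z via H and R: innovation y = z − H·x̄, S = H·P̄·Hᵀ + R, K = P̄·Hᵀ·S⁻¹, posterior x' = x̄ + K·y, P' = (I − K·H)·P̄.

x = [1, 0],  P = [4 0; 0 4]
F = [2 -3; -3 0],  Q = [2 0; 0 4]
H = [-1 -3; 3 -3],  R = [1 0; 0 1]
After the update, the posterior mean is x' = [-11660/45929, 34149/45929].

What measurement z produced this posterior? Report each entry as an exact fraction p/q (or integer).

z = [-2, -3]

x̄ = F·x = [2, -3]
P̄ = F·P·Fᵀ + Q = [54 -24; -24 40]
S = H·P̄·Hᵀ + R = [271 342; 342 1279]
K = P̄·Hᵀ·S⁻¹ = [-57006/229645 57258/229645; -11424/45929 -3840/45929]
x' − x̄ = [-103518/45929, 171936/45929] = K·y
y = (KᵀK)⁻¹·Kᵀ·(x' − x̄) = [-9, -18]
z = y + H·x̄ = [-9, -18] + [7, 15] = [-2, -3]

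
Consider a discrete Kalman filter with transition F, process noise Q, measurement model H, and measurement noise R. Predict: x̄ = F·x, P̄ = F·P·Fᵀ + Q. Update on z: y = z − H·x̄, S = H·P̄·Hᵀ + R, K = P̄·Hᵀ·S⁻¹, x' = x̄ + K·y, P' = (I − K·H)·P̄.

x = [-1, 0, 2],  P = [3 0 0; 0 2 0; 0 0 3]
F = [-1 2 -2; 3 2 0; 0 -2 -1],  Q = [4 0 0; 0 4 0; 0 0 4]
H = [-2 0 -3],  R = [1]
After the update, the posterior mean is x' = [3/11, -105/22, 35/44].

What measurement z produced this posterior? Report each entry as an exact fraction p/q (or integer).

z = [-3]

x̄ = F·x = [-3, -3, -2]
P̄ = F·P·Fᵀ + Q = [27 -1 -2; -1 39 -8; -2 -8 15]
S = H·P̄·Hᵀ + R = [220]
K = P̄·Hᵀ·S⁻¹ = [-12/55; 13/110; -41/220]
x' − x̄ = [36/11, -39/22, 123/44] = K·y
y = (KᵀK)⁻¹·Kᵀ·(x' − x̄) = [-15]
z = y + H·x̄ = [-15] + [12] = [-3]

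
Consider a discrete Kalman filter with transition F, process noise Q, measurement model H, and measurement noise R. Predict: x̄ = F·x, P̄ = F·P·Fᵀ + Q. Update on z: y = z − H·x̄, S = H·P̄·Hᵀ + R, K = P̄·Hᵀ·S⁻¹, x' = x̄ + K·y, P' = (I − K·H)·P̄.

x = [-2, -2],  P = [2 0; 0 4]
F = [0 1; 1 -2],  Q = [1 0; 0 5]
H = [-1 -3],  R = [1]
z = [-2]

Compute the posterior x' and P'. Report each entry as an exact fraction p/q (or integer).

x' = [-292/165, 208/165]
P' = [464/165 -161/165; -161/165 74/165]

x̄ = F·x = [-2, 2]
P̄ = F·P·Fᵀ + Q = [5 -8; -8 23]
y = z − H·x̄ = [2]
S = H·P̄·Hᵀ + R = [165]
K = P̄·Hᵀ·S⁻¹ = [19/165; -61/165]
x' = x̄ + K·y = [-292/165, 208/165]
P' = (I − K·H)·P̄ = [464/165 -161/165; -161/165 74/165]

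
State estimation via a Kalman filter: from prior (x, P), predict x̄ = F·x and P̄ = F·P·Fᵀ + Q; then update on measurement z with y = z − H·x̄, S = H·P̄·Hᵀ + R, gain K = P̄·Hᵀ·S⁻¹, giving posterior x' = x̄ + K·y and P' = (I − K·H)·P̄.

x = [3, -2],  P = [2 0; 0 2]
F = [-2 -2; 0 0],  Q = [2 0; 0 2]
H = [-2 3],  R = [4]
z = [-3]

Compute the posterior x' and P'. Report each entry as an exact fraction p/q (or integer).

x̄ = F·x = [-2, 0]
P̄ = F·P·Fᵀ + Q = [18 0; 0 2]
y = z − H·x̄ = [-7]
S = H·P̄·Hᵀ + R = [94]
K = P̄·Hᵀ·S⁻¹ = [-18/47; 3/47]
x' = x̄ + K·y = [32/47, -21/47]
P' = (I − K·H)·P̄ = [198/47 108/47; 108/47 76/47]

x' = [32/47, -21/47]
P' = [198/47 108/47; 108/47 76/47]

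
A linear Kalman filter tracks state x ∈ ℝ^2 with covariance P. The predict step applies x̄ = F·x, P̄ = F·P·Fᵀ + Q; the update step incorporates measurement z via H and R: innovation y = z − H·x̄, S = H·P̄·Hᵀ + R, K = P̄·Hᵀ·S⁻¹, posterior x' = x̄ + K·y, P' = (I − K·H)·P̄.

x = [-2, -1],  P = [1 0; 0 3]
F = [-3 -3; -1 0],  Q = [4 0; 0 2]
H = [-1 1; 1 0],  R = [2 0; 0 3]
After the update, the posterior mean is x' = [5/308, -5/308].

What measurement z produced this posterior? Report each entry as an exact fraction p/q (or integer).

z = [-1, -2]

x̄ = F·x = [9, 2]
P̄ = F·P·Fᵀ + Q = [40 3; 3 3]
S = H·P̄·Hᵀ + R = [39 -37; -37 43]
K = P̄·Hᵀ·S⁻¹ = [-111/308 191/308; 111/308 117/308]
x' − x̄ = [-2767/308, -621/308] = K·y
y = (KᵀK)⁻¹·Kᵀ·(x' − x̄) = [6, -11]
z = y + H·x̄ = [6, -11] + [-7, 9] = [-1, -2]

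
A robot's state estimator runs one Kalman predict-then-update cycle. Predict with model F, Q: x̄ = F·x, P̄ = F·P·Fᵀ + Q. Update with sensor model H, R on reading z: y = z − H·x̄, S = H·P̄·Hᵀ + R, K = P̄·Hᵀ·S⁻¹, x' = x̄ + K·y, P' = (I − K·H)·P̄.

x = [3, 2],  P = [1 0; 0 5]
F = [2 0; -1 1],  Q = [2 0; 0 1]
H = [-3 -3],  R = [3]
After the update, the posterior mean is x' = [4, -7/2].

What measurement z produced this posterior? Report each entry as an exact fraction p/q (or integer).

x̄ = F·x = [6, -1]
P̄ = F·P·Fᵀ + Q = [6 -2; -2 7]
S = H·P̄·Hᵀ + R = [84]
K = P̄·Hᵀ·S⁻¹ = [-1/7; -5/28]
x' − x̄ = [-2, -5/2] = K·y
y = (KᵀK)⁻¹·Kᵀ·(x' − x̄) = [14]
z = y + H·x̄ = [14] + [-15] = [-1]

z = [-1]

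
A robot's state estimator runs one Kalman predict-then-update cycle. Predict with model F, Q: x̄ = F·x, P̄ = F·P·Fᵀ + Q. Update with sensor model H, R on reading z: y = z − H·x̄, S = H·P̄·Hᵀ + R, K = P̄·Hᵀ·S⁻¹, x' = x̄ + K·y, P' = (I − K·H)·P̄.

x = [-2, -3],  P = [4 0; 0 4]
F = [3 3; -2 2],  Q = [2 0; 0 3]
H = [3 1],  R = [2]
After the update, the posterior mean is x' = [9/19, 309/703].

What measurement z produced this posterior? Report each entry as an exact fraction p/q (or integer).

z = [2]

x̄ = F·x = [-15, -2]
P̄ = F·P·Fᵀ + Q = [74 0; 0 35]
S = H·P̄·Hᵀ + R = [703]
K = P̄·Hᵀ·S⁻¹ = [6/19; 35/703]
x' − x̄ = [294/19, 1715/703] = K·y
y = (KᵀK)⁻¹·Kᵀ·(x' − x̄) = [49]
z = y + H·x̄ = [49] + [-47] = [2]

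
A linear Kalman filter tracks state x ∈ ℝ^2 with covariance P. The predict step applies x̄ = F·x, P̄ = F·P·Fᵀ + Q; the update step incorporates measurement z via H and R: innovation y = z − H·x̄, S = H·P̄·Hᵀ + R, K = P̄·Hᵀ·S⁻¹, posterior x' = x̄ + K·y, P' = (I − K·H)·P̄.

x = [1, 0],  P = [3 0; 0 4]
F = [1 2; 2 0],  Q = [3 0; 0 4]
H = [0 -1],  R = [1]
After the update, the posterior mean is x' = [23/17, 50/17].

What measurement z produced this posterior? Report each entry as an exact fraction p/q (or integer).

z = [-3]

x̄ = F·x = [1, 2]
P̄ = F·P·Fᵀ + Q = [22 6; 6 16]
S = H·P̄·Hᵀ + R = [17]
K = P̄·Hᵀ·S⁻¹ = [-6/17; -16/17]
x' − x̄ = [6/17, 16/17] = K·y
y = (KᵀK)⁻¹·Kᵀ·(x' − x̄) = [-1]
z = y + H·x̄ = [-1] + [-2] = [-3]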